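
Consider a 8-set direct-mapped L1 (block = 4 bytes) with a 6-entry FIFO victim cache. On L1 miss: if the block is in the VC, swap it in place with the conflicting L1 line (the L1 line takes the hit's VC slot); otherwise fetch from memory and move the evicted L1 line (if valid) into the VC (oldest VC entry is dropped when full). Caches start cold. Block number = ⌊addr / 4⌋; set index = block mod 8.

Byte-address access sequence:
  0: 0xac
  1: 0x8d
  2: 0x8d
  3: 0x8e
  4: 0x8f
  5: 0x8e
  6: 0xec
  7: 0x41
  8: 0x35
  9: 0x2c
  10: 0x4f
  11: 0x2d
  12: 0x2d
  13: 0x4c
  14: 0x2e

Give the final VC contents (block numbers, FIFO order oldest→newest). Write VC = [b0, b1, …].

VC = [43, 35, 59, 19]

0: 0xac (blk 43, set 3) → MISS  vc=[]
1: 0x8d (blk 35, set 3) → MISS  vc=[43]
2: 0x8d (blk 35, set 3) → L1-HIT  vc=[43]
3: 0x8e (blk 35, set 3) → L1-HIT  vc=[43]
4: 0x8f (blk 35, set 3) → L1-HIT  vc=[43]
5: 0x8e (blk 35, set 3) → L1-HIT  vc=[43]
6: 0xec (blk 59, set 3) → MISS  vc=[43, 35]
7: 0x41 (blk 16, set 0) → MISS  vc=[43, 35]
8: 0x35 (blk 13, set 5) → MISS  vc=[43, 35]
9: 0x2c (blk 11, set 3) → MISS  vc=[43, 35, 59]
10: 0x4f (blk 19, set 3) → MISS  vc=[43, 35, 59, 11]
11: 0x2d (blk 11, set 3) → VC-HIT  vc=[43, 35, 59, 19]
12: 0x2d (blk 11, set 3) → L1-HIT  vc=[43, 35, 59, 19]
13: 0x4c (blk 19, set 3) → VC-HIT  vc=[43, 35, 59, 11]
14: 0x2e (blk 11, set 3) → VC-HIT  vc=[43, 35, 59, 19]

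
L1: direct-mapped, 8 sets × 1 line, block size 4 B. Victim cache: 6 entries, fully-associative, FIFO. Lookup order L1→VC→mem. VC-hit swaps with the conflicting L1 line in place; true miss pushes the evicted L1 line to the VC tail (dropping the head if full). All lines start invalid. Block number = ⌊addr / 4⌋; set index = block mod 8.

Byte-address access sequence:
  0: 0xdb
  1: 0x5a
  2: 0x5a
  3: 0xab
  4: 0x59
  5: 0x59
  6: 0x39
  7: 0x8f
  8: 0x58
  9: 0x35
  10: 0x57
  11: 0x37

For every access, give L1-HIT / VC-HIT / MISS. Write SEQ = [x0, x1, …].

SEQ = [MISS, MISS, L1-HIT, MISS, L1-HIT, L1-HIT, MISS, MISS, VC-HIT, MISS, MISS, VC-HIT]

  [0] addr=0xdb blk=54 s=6: MISS | VC []
  [1] addr=0x5a blk=22 s=6: MISS | VC [54]
  [2] addr=0x5a blk=22 s=6: L1-HIT | VC [54]
  [3] addr=0xab blk=42 s=2: MISS | VC [54]
  [4] addr=0x59 blk=22 s=6: L1-HIT | VC [54]
  [5] addr=0x59 blk=22 s=6: L1-HIT | VC [54]
  [6] addr=0x39 blk=14 s=6: MISS | VC [54, 22]
  [7] addr=0x8f blk=35 s=3: MISS | VC [54, 22]
  [8] addr=0x58 blk=22 s=6: VC-HIT | VC [54, 14]
  [9] addr=0x35 blk=13 s=5: MISS | VC [54, 14]
  [10] addr=0x57 blk=21 s=5: MISS | VC [54, 14, 13]
  [11] addr=0x37 blk=13 s=5: VC-HIT | VC [54, 14, 21]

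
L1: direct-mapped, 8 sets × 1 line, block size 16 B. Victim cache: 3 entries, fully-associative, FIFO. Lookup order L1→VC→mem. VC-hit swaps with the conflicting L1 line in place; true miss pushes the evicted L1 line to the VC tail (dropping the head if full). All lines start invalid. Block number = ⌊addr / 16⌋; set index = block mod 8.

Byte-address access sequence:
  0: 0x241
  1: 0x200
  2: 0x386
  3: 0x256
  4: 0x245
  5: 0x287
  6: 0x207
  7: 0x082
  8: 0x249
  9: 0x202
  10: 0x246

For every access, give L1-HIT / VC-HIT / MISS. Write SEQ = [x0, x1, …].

#0 0x241→b36/s4 MISS; vc=[]
#1 0x200→b32/s0 MISS; vc=[]
#2 0x386→b56/s0 MISS; vc=[32]
#3 0x256→b37/s5 MISS; vc=[32]
#4 0x245→b36/s4 L1-HIT; vc=[32]
#5 0x287→b40/s0 MISS; vc=[32,56]
#6 0x207→b32/s0 VC-HIT; vc=[40,56]
#7 0x82→b8/s0 MISS; vc=[40,56,32]
#8 0x249→b36/s4 L1-HIT; vc=[40,56,32]
#9 0x202→b32/s0 VC-HIT; vc=[40,56,8]
#10 0x246→b36/s4 L1-HIT; vc=[40,56,8]

SEQ = [MISS, MISS, MISS, MISS, L1-HIT, MISS, VC-HIT, MISS, L1-HIT, VC-HIT, L1-HIT]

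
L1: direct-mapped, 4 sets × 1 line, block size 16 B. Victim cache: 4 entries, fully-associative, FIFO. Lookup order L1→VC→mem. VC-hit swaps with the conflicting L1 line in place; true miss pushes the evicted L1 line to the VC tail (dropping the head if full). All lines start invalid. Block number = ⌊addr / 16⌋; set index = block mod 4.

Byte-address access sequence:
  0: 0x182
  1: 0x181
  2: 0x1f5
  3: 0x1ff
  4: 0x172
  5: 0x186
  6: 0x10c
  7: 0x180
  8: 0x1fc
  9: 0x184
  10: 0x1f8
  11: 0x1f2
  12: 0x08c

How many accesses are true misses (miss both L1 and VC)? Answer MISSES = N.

MISSES = 5

  [0] addr=0x182 blk=24 s=0: MISS | VC []
  [1] addr=0x181 blk=24 s=0: L1-HIT | VC []
  [2] addr=0x1f5 blk=31 s=3: MISS | VC []
  [3] addr=0x1ff blk=31 s=3: L1-HIT | VC []
  [4] addr=0x172 blk=23 s=3: MISS | VC [31]
  [5] addr=0x186 blk=24 s=0: L1-HIT | VC [31]
  [6] addr=0x10c blk=16 s=0: MISS | VC [31, 24]
  [7] addr=0x180 blk=24 s=0: VC-HIT | VC [31, 16]
  [8] addr=0x1fc blk=31 s=3: VC-HIT | VC [23, 16]
  [9] addr=0x184 blk=24 s=0: L1-HIT | VC [23, 16]
  [10] addr=0x1f8 blk=31 s=3: L1-HIT | VC [23, 16]
  [11] addr=0x1f2 blk=31 s=3: L1-HIT | VC [23, 16]
  [12] addr=0x8c blk=8 s=0: MISS | VC [23, 16, 24]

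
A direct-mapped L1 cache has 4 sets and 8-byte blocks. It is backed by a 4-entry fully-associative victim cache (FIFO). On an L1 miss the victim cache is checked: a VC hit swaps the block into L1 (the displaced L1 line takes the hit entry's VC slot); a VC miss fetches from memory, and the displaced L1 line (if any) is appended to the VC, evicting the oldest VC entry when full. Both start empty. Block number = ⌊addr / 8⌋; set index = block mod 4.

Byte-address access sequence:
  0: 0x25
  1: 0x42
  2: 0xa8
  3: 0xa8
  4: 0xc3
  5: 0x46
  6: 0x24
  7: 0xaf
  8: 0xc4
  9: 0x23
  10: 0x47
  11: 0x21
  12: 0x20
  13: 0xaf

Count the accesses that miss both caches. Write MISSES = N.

0: 0x25 (blk 4, set 0) → MISS  vc=[]
1: 0x42 (blk 8, set 0) → MISS  vc=[4]
2: 0xa8 (blk 21, set 1) → MISS  vc=[4]
3: 0xa8 (blk 21, set 1) → L1-HIT  vc=[4]
4: 0xc3 (blk 24, set 0) → MISS  vc=[4, 8]
5: 0x46 (blk 8, set 0) → VC-HIT  vc=[4, 24]
6: 0x24 (blk 4, set 0) → VC-HIT  vc=[8, 24]
7: 0xaf (blk 21, set 1) → L1-HIT  vc=[8, 24]
8: 0xc4 (blk 24, set 0) → VC-HIT  vc=[8, 4]
9: 0x23 (blk 4, set 0) → VC-HIT  vc=[8, 24]
10: 0x47 (blk 8, set 0) → VC-HIT  vc=[4, 24]
11: 0x21 (blk 4, set 0) → VC-HIT  vc=[8, 24]
12: 0x20 (blk 4, set 0) → L1-HIT  vc=[8, 24]
13: 0xaf (blk 21, set 1) → L1-HIT  vc=[8, 24]

MISSES = 4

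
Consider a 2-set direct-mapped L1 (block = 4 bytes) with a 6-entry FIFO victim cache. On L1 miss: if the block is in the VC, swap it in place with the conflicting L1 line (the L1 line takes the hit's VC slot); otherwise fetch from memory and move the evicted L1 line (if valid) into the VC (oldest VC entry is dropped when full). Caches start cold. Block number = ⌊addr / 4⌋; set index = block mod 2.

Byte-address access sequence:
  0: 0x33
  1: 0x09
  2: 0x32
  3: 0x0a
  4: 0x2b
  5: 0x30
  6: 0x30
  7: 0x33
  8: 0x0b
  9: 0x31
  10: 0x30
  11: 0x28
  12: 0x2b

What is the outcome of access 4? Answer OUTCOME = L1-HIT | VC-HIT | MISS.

#0 0x33→b12/s0 MISS; vc=[]
#1 0x9→b2/s0 MISS; vc=[12]
#2 0x32→b12/s0 VC-HIT; vc=[2]
#3 0xa→b2/s0 VC-HIT; vc=[12]
#4 0x2b→b10/s0 MISS; vc=[12,2]
#5 0x30→b12/s0 VC-HIT; vc=[10,2]
#6 0x30→b12/s0 L1-HIT; vc=[10,2]
#7 0x33→b12/s0 L1-HIT; vc=[10,2]
#8 0xb→b2/s0 VC-HIT; vc=[10,12]
#9 0x31→b12/s0 VC-HIT; vc=[10,2]
#10 0x30→b12/s0 L1-HIT; vc=[10,2]
#11 0x28→b10/s0 VC-HIT; vc=[12,2]
#12 0x2b→b10/s0 L1-HIT; vc=[12,2]

OUTCOME = MISS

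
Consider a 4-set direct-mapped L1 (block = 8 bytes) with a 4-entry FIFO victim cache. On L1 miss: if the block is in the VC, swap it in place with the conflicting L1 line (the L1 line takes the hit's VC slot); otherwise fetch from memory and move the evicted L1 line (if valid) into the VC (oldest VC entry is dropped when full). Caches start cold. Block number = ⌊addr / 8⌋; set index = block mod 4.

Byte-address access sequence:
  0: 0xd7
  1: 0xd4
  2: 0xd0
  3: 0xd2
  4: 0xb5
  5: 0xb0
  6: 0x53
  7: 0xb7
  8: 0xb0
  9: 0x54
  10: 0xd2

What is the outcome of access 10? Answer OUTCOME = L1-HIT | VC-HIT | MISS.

#0 0xd7→b26/s2 MISS; vc=[]
#1 0xd4→b26/s2 L1-HIT; vc=[]
#2 0xd0→b26/s2 L1-HIT; vc=[]
#3 0xd2→b26/s2 L1-HIT; vc=[]
#4 0xb5→b22/s2 MISS; vc=[26]
#5 0xb0→b22/s2 L1-HIT; vc=[26]
#6 0x53→b10/s2 MISS; vc=[26,22]
#7 0xb7→b22/s2 VC-HIT; vc=[26,10]
#8 0xb0→b22/s2 L1-HIT; vc=[26,10]
#9 0x54→b10/s2 VC-HIT; vc=[26,22]
#10 0xd2→b26/s2 VC-HIT; vc=[10,22]

OUTCOME = VC-HIT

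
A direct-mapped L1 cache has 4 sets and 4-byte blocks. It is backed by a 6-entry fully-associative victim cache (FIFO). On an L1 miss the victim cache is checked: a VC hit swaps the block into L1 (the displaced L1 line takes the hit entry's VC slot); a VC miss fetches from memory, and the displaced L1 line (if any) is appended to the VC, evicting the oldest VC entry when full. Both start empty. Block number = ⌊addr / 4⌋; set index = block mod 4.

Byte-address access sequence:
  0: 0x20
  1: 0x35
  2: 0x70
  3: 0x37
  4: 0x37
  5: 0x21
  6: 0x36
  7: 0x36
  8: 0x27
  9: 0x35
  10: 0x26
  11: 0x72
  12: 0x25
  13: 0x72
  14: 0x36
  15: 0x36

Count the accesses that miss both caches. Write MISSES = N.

  [0] addr=0x20 blk=8 s=0: MISS | VC []
  [1] addr=0x35 blk=13 s=1: MISS | VC []
  [2] addr=0x70 blk=28 s=0: MISS | VC [8]
  [3] addr=0x37 blk=13 s=1: L1-HIT | VC [8]
  [4] addr=0x37 blk=13 s=1: L1-HIT | VC [8]
  [5] addr=0x21 blk=8 s=0: VC-HIT | VC [28]
  [6] addr=0x36 blk=13 s=1: L1-HIT | VC [28]
  [7] addr=0x36 blk=13 s=1: L1-HIT | VC [28]
  [8] addr=0x27 blk=9 s=1: MISS | VC [28, 13]
  [9] addr=0x35 blk=13 s=1: VC-HIT | VC [28, 9]
  [10] addr=0x26 blk=9 s=1: VC-HIT | VC [28, 13]
  [11] addr=0x72 blk=28 s=0: VC-HIT | VC [8, 13]
  [12] addr=0x25 blk=9 s=1: L1-HIT | VC [8, 13]
  [13] addr=0x72 blk=28 s=0: L1-HIT | VC [8, 13]
  [14] addr=0x36 blk=13 s=1: VC-HIT | VC [8, 9]
  [15] addr=0x36 blk=13 s=1: L1-HIT | VC [8, 9]

MISSES = 4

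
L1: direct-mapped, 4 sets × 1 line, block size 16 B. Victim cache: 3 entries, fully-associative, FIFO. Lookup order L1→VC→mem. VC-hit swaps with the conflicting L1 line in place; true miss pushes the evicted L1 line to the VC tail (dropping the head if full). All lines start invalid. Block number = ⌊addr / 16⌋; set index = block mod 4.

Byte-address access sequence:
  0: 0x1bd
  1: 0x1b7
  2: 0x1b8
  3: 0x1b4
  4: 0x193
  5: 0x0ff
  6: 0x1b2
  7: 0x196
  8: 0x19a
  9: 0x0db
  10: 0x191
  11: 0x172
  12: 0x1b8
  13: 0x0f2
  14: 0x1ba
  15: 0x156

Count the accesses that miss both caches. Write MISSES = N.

#0 0x1bd→b27/s3 MISS; vc=[]
#1 0x1b7→b27/s3 L1-HIT; vc=[]
#2 0x1b8→b27/s3 L1-HIT; vc=[]
#3 0x1b4→b27/s3 L1-HIT; vc=[]
#4 0x193→b25/s1 MISS; vc=[]
#5 0xff→b15/s3 MISS; vc=[27]
#6 0x1b2→b27/s3 VC-HIT; vc=[15]
#7 0x196→b25/s1 L1-HIT; vc=[15]
#8 0x19a→b25/s1 L1-HIT; vc=[15]
#9 0xdb→b13/s1 MISS; vc=[15,25]
#10 0x191→b25/s1 VC-HIT; vc=[15,13]
#11 0x172→b23/s3 MISS; vc=[15,13,27]
#12 0x1b8→b27/s3 VC-HIT; vc=[15,13,23]
#13 0xf2→b15/s3 VC-HIT; vc=[27,13,23]
#14 0x1ba→b27/s3 VC-HIT; vc=[15,13,23]
#15 0x156→b21/s1 MISS; vc=[13,23,25]

MISSES = 6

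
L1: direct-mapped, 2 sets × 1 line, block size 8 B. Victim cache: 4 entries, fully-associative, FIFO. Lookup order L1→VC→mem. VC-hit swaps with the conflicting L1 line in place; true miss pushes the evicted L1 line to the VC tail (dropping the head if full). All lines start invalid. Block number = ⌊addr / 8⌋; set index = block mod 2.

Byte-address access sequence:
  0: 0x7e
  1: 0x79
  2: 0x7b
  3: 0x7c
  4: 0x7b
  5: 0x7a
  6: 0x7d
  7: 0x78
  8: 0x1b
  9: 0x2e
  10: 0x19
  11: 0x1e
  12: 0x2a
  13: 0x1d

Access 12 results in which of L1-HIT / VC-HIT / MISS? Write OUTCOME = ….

OUTCOME = VC-HIT

0: 0x7e (blk 15, set 1) → MISS  vc=[]
1: 0x79 (blk 15, set 1) → L1-HIT  vc=[]
2: 0x7b (blk 15, set 1) → L1-HIT  vc=[]
3: 0x7c (blk 15, set 1) → L1-HIT  vc=[]
4: 0x7b (blk 15, set 1) → L1-HIT  vc=[]
5: 0x7a (blk 15, set 1) → L1-HIT  vc=[]
6: 0x7d (blk 15, set 1) → L1-HIT  vc=[]
7: 0x78 (blk 15, set 1) → L1-HIT  vc=[]
8: 0x1b (blk 3, set 1) → MISS  vc=[15]
9: 0x2e (blk 5, set 1) → MISS  vc=[15, 3]
10: 0x19 (blk 3, set 1) → VC-HIT  vc=[15, 5]
11: 0x1e (blk 3, set 1) → L1-HIT  vc=[15, 5]
12: 0x2a (blk 5, set 1) → VC-HIT  vc=[15, 3]
13: 0x1d (blk 3, set 1) → VC-HIT  vc=[15, 5]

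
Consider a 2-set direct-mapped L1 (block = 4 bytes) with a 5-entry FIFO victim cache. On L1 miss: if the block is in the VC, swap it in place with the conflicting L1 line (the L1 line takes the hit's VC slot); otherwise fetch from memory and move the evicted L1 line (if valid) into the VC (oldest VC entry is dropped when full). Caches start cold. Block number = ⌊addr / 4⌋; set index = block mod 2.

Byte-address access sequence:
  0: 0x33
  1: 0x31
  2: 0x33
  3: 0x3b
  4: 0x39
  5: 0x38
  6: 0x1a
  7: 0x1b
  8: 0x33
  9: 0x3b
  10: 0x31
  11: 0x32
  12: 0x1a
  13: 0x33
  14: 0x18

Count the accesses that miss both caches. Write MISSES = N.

MISSES = 3

0: 0x33 (blk 12, set 0) → MISS  vc=[]
1: 0x31 (blk 12, set 0) → L1-HIT  vc=[]
2: 0x33 (blk 12, set 0) → L1-HIT  vc=[]
3: 0x3b (blk 14, set 0) → MISS  vc=[12]
4: 0x39 (blk 14, set 0) → L1-HIT  vc=[12]
5: 0x38 (blk 14, set 0) → L1-HIT  vc=[12]
6: 0x1a (blk 6, set 0) → MISS  vc=[12, 14]
7: 0x1b (blk 6, set 0) → L1-HIT  vc=[12, 14]
8: 0x33 (blk 12, set 0) → VC-HIT  vc=[6, 14]
9: 0x3b (blk 14, set 0) → VC-HIT  vc=[6, 12]
10: 0x31 (blk 12, set 0) → VC-HIT  vc=[6, 14]
11: 0x32 (blk 12, set 0) → L1-HIT  vc=[6, 14]
12: 0x1a (blk 6, set 0) → VC-HIT  vc=[12, 14]
13: 0x33 (blk 12, set 0) → VC-HIT  vc=[6, 14]
14: 0x18 (blk 6, set 0) → VC-HIT  vc=[12, 14]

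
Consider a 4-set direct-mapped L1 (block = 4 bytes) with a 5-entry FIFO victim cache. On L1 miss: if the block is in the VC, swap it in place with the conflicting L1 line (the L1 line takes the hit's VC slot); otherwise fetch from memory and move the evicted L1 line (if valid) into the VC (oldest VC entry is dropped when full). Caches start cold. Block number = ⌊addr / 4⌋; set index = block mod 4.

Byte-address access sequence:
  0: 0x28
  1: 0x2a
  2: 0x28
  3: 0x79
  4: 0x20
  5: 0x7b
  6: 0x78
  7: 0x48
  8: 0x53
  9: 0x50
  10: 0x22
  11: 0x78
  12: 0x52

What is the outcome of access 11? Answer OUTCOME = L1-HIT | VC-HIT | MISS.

OUTCOME = VC-HIT

0: 0x28 (blk 10, set 2) → MISS  vc=[]
1: 0x2a (blk 10, set 2) → L1-HIT  vc=[]
2: 0x28 (blk 10, set 2) → L1-HIT  vc=[]
3: 0x79 (blk 30, set 2) → MISS  vc=[10]
4: 0x20 (blk 8, set 0) → MISS  vc=[10]
5: 0x7b (blk 30, set 2) → L1-HIT  vc=[10]
6: 0x78 (blk 30, set 2) → L1-HIT  vc=[10]
7: 0x48 (blk 18, set 2) → MISS  vc=[10, 30]
8: 0x53 (blk 20, set 0) → MISS  vc=[10, 30, 8]
9: 0x50 (blk 20, set 0) → L1-HIT  vc=[10, 30, 8]
10: 0x22 (blk 8, set 0) → VC-HIT  vc=[10, 30, 20]
11: 0x78 (blk 30, set 2) → VC-HIT  vc=[10, 18, 20]
12: 0x52 (blk 20, set 0) → VC-HIT  vc=[10, 18, 8]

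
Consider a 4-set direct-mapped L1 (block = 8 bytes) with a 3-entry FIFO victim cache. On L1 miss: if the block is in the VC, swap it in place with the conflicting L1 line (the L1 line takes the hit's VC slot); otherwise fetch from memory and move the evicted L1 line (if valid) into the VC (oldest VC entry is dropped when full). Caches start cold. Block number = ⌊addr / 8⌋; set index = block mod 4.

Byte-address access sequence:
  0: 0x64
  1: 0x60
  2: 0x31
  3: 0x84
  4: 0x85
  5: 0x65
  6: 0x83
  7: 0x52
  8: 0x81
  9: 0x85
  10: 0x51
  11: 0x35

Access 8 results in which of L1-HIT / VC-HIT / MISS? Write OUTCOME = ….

OUTCOME = L1-HIT

0: 0x64 (blk 12, set 0) → MISS  vc=[]
1: 0x60 (blk 12, set 0) → L1-HIT  vc=[]
2: 0x31 (blk 6, set 2) → MISS  vc=[]
3: 0x84 (blk 16, set 0) → MISS  vc=[12]
4: 0x85 (blk 16, set 0) → L1-HIT  vc=[12]
5: 0x65 (blk 12, set 0) → VC-HIT  vc=[16]
6: 0x83 (blk 16, set 0) → VC-HIT  vc=[12]
7: 0x52 (blk 10, set 2) → MISS  vc=[12, 6]
8: 0x81 (blk 16, set 0) → L1-HIT  vc=[12, 6]
9: 0x85 (blk 16, set 0) → L1-HIT  vc=[12, 6]
10: 0x51 (blk 10, set 2) → L1-HIT  vc=[12, 6]
11: 0x35 (blk 6, set 2) → VC-HIT  vc=[12, 10]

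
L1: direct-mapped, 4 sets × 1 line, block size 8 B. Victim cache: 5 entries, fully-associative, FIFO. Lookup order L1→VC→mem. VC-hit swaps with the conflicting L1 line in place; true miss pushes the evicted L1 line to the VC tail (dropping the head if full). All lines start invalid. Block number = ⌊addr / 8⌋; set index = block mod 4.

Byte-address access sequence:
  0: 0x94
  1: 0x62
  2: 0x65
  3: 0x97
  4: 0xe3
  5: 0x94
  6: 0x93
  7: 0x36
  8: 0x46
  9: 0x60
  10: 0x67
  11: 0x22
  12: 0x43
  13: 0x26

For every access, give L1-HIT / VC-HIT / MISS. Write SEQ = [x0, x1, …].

  [0] addr=0x94 blk=18 s=2: MISS | VC []
  [1] addr=0x62 blk=12 s=0: MISS | VC []
  [2] addr=0x65 blk=12 s=0: L1-HIT | VC []
  [3] addr=0x97 blk=18 s=2: L1-HIT | VC []
  [4] addr=0xe3 blk=28 s=0: MISS | VC [12]
  [5] addr=0x94 blk=18 s=2: L1-HIT | VC [12]
  [6] addr=0x93 blk=18 s=2: L1-HIT | VC [12]
  [7] addr=0x36 blk=6 s=2: MISS | VC [12, 18]
  [8] addr=0x46 blk=8 s=0: MISS | VC [12, 18, 28]
  [9] addr=0x60 blk=12 s=0: VC-HIT | VC [8, 18, 28]
  [10] addr=0x67 blk=12 s=0: L1-HIT | VC [8, 18, 28]
  [11] addr=0x22 blk=4 s=0: MISS | VC [8, 18, 28, 12]
  [12] addr=0x43 blk=8 s=0: VC-HIT | VC [4, 18, 28, 12]
  [13] addr=0x26 blk=4 s=0: VC-HIT | VC [8, 18, 28, 12]

SEQ = [MISS, MISS, L1-HIT, L1-HIT, MISS, L1-HIT, L1-HIT, MISS, MISS, VC-HIT, L1-HIT, MISS, VC-HIT, VC-HIT]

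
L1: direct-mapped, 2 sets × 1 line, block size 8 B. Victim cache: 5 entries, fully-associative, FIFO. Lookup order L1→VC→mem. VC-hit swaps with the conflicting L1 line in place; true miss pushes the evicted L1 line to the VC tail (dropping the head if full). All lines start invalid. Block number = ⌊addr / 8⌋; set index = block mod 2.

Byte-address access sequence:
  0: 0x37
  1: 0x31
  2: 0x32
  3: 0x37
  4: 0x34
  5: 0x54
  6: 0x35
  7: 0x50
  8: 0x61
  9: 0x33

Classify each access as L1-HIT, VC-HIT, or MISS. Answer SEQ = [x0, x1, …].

0: 0x37 (blk 6, set 0) → MISS  vc=[]
1: 0x31 (blk 6, set 0) → L1-HIT  vc=[]
2: 0x32 (blk 6, set 0) → L1-HIT  vc=[]
3: 0x37 (blk 6, set 0) → L1-HIT  vc=[]
4: 0x34 (blk 6, set 0) → L1-HIT  vc=[]
5: 0x54 (blk 10, set 0) → MISS  vc=[6]
6: 0x35 (blk 6, set 0) → VC-HIT  vc=[10]
7: 0x50 (blk 10, set 0) → VC-HIT  vc=[6]
8: 0x61 (blk 12, set 0) → MISS  vc=[6, 10]
9: 0x33 (blk 6, set 0) → VC-HIT  vc=[12, 10]

SEQ = [MISS, L1-HIT, L1-HIT, L1-HIT, L1-HIT, MISS, VC-HIT, VC-HIT, MISS, VC-HIT]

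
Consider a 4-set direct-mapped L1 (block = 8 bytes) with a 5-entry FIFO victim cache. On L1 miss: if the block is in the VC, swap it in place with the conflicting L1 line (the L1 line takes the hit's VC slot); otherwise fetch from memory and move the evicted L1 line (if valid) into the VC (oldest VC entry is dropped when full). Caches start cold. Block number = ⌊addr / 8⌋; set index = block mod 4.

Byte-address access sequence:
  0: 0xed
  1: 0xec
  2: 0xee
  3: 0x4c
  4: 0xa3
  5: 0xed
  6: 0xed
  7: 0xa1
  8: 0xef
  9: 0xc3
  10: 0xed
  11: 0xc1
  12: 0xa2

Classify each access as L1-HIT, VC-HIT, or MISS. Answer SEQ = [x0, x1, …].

SEQ = [MISS, L1-HIT, L1-HIT, MISS, MISS, VC-HIT, L1-HIT, L1-HIT, L1-HIT, MISS, L1-HIT, L1-HIT, VC-HIT]

0: 0xed (blk 29, set 1) → MISS  vc=[]
1: 0xec (blk 29, set 1) → L1-HIT  vc=[]
2: 0xee (blk 29, set 1) → L1-HIT  vc=[]
3: 0x4c (blk 9, set 1) → MISS  vc=[29]
4: 0xa3 (blk 20, set 0) → MISS  vc=[29]
5: 0xed (blk 29, set 1) → VC-HIT  vc=[9]
6: 0xed (blk 29, set 1) → L1-HIT  vc=[9]
7: 0xa1 (blk 20, set 0) → L1-HIT  vc=[9]
8: 0xef (blk 29, set 1) → L1-HIT  vc=[9]
9: 0xc3 (blk 24, set 0) → MISS  vc=[9, 20]
10: 0xed (blk 29, set 1) → L1-HIT  vc=[9, 20]
11: 0xc1 (blk 24, set 0) → L1-HIT  vc=[9, 20]
12: 0xa2 (blk 20, set 0) → VC-HIT  vc=[9, 24]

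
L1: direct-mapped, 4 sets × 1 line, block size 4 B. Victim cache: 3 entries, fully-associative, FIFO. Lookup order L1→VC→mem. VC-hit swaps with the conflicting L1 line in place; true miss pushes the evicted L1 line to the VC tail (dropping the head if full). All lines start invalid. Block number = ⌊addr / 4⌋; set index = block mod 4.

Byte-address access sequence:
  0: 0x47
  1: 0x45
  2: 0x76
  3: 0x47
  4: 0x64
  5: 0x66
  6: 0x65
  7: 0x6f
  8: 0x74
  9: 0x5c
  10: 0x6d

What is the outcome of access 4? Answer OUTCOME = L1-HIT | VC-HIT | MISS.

OUTCOME = MISS

  [0] addr=0x47 blk=17 s=1: MISS | VC []
  [1] addr=0x45 blk=17 s=1: L1-HIT | VC []
  [2] addr=0x76 blk=29 s=1: MISS | VC [17]
  [3] addr=0x47 blk=17 s=1: VC-HIT | VC [29]
  [4] addr=0x64 blk=25 s=1: MISS | VC [29, 17]
  [5] addr=0x66 blk=25 s=1: L1-HIT | VC [29, 17]
  [6] addr=0x65 blk=25 s=1: L1-HIT | VC [29, 17]
  [7] addr=0x6f blk=27 s=3: MISS | VC [29, 17]
  [8] addr=0x74 blk=29 s=1: VC-HIT | VC [25, 17]
  [9] addr=0x5c blk=23 s=3: MISS | VC [25, 17, 27]
  [10] addr=0x6d blk=27 s=3: VC-HIT | VC [25, 17, 23]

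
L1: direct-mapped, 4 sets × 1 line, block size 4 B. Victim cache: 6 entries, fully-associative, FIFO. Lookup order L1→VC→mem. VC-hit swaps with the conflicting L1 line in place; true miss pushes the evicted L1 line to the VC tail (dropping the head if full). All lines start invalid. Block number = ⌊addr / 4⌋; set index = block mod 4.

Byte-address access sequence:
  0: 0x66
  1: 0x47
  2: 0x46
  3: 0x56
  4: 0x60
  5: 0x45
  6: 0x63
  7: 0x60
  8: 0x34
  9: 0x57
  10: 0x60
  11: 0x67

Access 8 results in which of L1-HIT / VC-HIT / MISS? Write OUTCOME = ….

#0 0x66→b25/s1 MISS; vc=[]
#1 0x47→b17/s1 MISS; vc=[25]
#2 0x46→b17/s1 L1-HIT; vc=[25]
#3 0x56→b21/s1 MISS; vc=[25,17]
#4 0x60→b24/s0 MISS; vc=[25,17]
#5 0x45→b17/s1 VC-HIT; vc=[25,21]
#6 0x63→b24/s0 L1-HIT; vc=[25,21]
#7 0x60→b24/s0 L1-HIT; vc=[25,21]
#8 0x34→b13/s1 MISS; vc=[25,21,17]
#9 0x57→b21/s1 VC-HIT; vc=[25,13,17]
#10 0x60→b24/s0 L1-HIT; vc=[25,13,17]
#11 0x67→b25/s1 VC-HIT; vc=[21,13,17]

OUTCOME = MISS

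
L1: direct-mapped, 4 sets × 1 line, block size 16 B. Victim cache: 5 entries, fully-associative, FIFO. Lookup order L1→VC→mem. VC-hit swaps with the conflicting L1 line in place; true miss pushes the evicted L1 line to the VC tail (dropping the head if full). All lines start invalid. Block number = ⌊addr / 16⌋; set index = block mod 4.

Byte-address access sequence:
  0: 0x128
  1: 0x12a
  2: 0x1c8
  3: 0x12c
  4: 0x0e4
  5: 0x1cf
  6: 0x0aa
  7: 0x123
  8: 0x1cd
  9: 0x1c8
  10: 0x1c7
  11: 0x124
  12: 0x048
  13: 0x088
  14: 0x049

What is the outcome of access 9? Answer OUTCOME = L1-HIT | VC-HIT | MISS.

  [0] addr=0x128 blk=18 s=2: MISS | VC []
  [1] addr=0x12a blk=18 s=2: L1-HIT | VC []
  [2] addr=0x1c8 blk=28 s=0: MISS | VC []
  [3] addr=0x12c blk=18 s=2: L1-HIT | VC []
  [4] addr=0xe4 blk=14 s=2: MISS | VC [18]
  [5] addr=0x1cf blk=28 s=0: L1-HIT | VC [18]
  [6] addr=0xaa blk=10 s=2: MISS | VC [18, 14]
  [7] addr=0x123 blk=18 s=2: VC-HIT | VC [10, 14]
  [8] addr=0x1cd blk=28 s=0: L1-HIT | VC [10, 14]
  [9] addr=0x1c8 blk=28 s=0: L1-HIT | VC [10, 14]
  [10] addr=0x1c7 blk=28 s=0: L1-HIT | VC [10, 14]
  [11] addr=0x124 blk=18 s=2: L1-HIT | VC [10, 14]
  [12] addr=0x48 blk=4 s=0: MISS | VC [10, 14, 28]
  [13] addr=0x88 blk=8 s=0: MISS | VC [10, 14, 28, 4]
  [14] addr=0x49 blk=4 s=0: VC-HIT | VC [10, 14, 28, 8]

OUTCOME = L1-HIT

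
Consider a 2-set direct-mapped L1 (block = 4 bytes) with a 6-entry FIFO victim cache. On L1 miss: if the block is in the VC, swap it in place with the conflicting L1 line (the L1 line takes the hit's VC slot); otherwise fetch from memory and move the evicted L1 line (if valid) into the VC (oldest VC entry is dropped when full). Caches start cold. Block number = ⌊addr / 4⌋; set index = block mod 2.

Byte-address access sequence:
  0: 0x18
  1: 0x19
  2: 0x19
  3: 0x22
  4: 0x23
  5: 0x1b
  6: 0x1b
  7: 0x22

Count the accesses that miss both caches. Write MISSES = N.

MISSES = 2

0: 0x18 (blk 6, set 0) → MISS  vc=[]
1: 0x19 (blk 6, set 0) → L1-HIT  vc=[]
2: 0x19 (blk 6, set 0) → L1-HIT  vc=[]
3: 0x22 (blk 8, set 0) → MISS  vc=[6]
4: 0x23 (blk 8, set 0) → L1-HIT  vc=[6]
5: 0x1b (blk 6, set 0) → VC-HIT  vc=[8]
6: 0x1b (blk 6, set 0) → L1-HIT  vc=[8]
7: 0x22 (blk 8, set 0) → VC-HIT  vc=[6]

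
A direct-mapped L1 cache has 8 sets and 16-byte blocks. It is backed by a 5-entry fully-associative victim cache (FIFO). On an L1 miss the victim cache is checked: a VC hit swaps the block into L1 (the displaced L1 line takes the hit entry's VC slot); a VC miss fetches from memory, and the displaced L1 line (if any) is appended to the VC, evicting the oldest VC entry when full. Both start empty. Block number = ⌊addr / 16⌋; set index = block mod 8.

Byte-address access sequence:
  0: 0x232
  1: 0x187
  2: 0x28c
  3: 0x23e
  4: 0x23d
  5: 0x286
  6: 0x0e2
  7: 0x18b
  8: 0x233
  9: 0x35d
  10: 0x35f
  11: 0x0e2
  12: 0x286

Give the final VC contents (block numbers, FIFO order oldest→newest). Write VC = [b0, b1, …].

VC = [24]

0: 0x232 (blk 35, set 3) → MISS  vc=[]
1: 0x187 (blk 24, set 0) → MISS  vc=[]
2: 0x28c (blk 40, set 0) → MISS  vc=[24]
3: 0x23e (blk 35, set 3) → L1-HIT  vc=[24]
4: 0x23d (blk 35, set 3) → L1-HIT  vc=[24]
5: 0x286 (blk 40, set 0) → L1-HIT  vc=[24]
6: 0xe2 (blk 14, set 6) → MISS  vc=[24]
7: 0x18b (blk 24, set 0) → VC-HIT  vc=[40]
8: 0x233 (blk 35, set 3) → L1-HIT  vc=[40]
9: 0x35d (blk 53, set 5) → MISS  vc=[40]
10: 0x35f (blk 53, set 5) → L1-HIT  vc=[40]
11: 0xe2 (blk 14, set 6) → L1-HIT  vc=[40]
12: 0x286 (blk 40, set 0) → VC-HIT  vc=[24]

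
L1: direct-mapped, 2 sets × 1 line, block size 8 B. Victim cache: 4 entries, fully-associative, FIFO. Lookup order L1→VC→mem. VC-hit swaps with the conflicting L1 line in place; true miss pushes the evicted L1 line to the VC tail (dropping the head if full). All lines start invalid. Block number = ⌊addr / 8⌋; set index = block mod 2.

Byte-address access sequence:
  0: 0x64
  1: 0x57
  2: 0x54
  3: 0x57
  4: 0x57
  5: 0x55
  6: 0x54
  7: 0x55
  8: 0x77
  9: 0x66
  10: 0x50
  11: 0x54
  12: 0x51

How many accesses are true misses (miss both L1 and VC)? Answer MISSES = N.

0: 0x64 (blk 12, set 0) → MISS  vc=[]
1: 0x57 (blk 10, set 0) → MISS  vc=[12]
2: 0x54 (blk 10, set 0) → L1-HIT  vc=[12]
3: 0x57 (blk 10, set 0) → L1-HIT  vc=[12]
4: 0x57 (blk 10, set 0) → L1-HIT  vc=[12]
5: 0x55 (blk 10, set 0) → L1-HIT  vc=[12]
6: 0x54 (blk 10, set 0) → L1-HIT  vc=[12]
7: 0x55 (blk 10, set 0) → L1-HIT  vc=[12]
8: 0x77 (blk 14, set 0) → MISS  vc=[12, 10]
9: 0x66 (blk 12, set 0) → VC-HIT  vc=[14, 10]
10: 0x50 (blk 10, set 0) → VC-HIT  vc=[14, 12]
11: 0x54 (blk 10, set 0) → L1-HIT  vc=[14, 12]
12: 0x51 (blk 10, set 0) → L1-HIT  vc=[14, 12]

MISSES = 3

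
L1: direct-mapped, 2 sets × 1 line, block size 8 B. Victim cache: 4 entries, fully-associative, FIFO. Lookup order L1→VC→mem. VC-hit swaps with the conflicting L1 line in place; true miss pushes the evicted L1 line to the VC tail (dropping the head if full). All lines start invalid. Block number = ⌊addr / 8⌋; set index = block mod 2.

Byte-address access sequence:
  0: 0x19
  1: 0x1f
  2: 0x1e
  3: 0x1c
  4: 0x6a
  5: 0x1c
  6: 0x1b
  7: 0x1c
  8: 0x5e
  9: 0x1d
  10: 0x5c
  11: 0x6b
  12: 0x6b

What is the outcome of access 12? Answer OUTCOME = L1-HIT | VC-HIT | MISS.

OUTCOME = L1-HIT

#0 0x19→b3/s1 MISS; vc=[]
#1 0x1f→b3/s1 L1-HIT; vc=[]
#2 0x1e→b3/s1 L1-HIT; vc=[]
#3 0x1c→b3/s1 L1-HIT; vc=[]
#4 0x6a→b13/s1 MISS; vc=[3]
#5 0x1c→b3/s1 VC-HIT; vc=[13]
#6 0x1b→b3/s1 L1-HIT; vc=[13]
#7 0x1c→b3/s1 L1-HIT; vc=[13]
#8 0x5e→b11/s1 MISS; vc=[13,3]
#9 0x1d→b3/s1 VC-HIT; vc=[13,11]
#10 0x5c→b11/s1 VC-HIT; vc=[13,3]
#11 0x6b→b13/s1 VC-HIT; vc=[11,3]
#12 0x6b→b13/s1 L1-HIT; vc=[11,3]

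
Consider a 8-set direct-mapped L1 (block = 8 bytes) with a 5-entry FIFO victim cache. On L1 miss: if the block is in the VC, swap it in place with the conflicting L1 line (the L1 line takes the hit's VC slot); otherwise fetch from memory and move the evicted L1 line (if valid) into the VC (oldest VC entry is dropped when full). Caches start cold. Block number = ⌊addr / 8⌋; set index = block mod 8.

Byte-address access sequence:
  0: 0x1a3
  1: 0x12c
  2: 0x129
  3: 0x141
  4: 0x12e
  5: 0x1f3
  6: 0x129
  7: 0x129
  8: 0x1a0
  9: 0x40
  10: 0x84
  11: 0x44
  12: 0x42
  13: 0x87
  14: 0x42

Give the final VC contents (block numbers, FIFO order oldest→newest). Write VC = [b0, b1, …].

0: 0x1a3 (blk 52, set 4) → MISS  vc=[]
1: 0x12c (blk 37, set 5) → MISS  vc=[]
2: 0x129 (blk 37, set 5) → L1-HIT  vc=[]
3: 0x141 (blk 40, set 0) → MISS  vc=[]
4: 0x12e (blk 37, set 5) → L1-HIT  vc=[]
5: 0x1f3 (blk 62, set 6) → MISS  vc=[]
6: 0x129 (blk 37, set 5) → L1-HIT  vc=[]
7: 0x129 (blk 37, set 5) → L1-HIT  vc=[]
8: 0x1a0 (blk 52, set 4) → L1-HIT  vc=[]
9: 0x40 (blk 8, set 0) → MISS  vc=[40]
10: 0x84 (blk 16, set 0) → MISS  vc=[40, 8]
11: 0x44 (blk 8, set 0) → VC-HIT  vc=[40, 16]
12: 0x42 (blk 8, set 0) → L1-HIT  vc=[40, 16]
13: 0x87 (blk 16, set 0) → VC-HIT  vc=[40, 8]
14: 0x42 (blk 8, set 0) → VC-HIT  vc=[40, 16]

VC = [40, 16]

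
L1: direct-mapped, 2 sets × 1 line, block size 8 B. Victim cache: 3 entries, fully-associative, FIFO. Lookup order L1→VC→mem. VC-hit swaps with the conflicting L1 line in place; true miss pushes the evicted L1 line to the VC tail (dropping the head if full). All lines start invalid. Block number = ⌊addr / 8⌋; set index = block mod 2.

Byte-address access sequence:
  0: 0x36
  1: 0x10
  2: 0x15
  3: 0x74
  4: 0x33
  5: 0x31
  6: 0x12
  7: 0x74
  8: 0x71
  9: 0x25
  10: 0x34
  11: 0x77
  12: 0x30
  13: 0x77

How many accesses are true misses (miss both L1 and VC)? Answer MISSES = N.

#0 0x36→b6/s0 MISS; vc=[]
#1 0x10→b2/s0 MISS; vc=[6]
#2 0x15→b2/s0 L1-HIT; vc=[6]
#3 0x74→b14/s0 MISS; vc=[6,2]
#4 0x33→b6/s0 VC-HIT; vc=[14,2]
#5 0x31→b6/s0 L1-HIT; vc=[14,2]
#6 0x12→b2/s0 VC-HIT; vc=[14,6]
#7 0x74→b14/s0 VC-HIT; vc=[2,6]
#8 0x71→b14/s0 L1-HIT; vc=[2,6]
#9 0x25→b4/s0 MISS; vc=[2,6,14]
#10 0x34→b6/s0 VC-HIT; vc=[2,4,14]
#11 0x77→b14/s0 VC-HIT; vc=[2,4,6]
#12 0x30→b6/s0 VC-HIT; vc=[2,4,14]
#13 0x77→b14/s0 VC-HIT; vc=[2,4,6]

MISSES = 4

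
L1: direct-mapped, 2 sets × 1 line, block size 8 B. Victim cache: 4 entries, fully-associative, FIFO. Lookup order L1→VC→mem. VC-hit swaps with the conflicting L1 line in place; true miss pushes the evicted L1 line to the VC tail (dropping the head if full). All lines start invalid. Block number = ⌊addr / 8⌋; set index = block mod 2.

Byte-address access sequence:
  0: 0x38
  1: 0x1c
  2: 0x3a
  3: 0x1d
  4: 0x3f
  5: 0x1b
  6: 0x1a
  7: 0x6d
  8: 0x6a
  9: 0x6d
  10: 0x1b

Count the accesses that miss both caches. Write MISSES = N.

#0 0x38→b7/s1 MISS; vc=[]
#1 0x1c→b3/s1 MISS; vc=[7]
#2 0x3a→b7/s1 VC-HIT; vc=[3]
#3 0x1d→b3/s1 VC-HIT; vc=[7]
#4 0x3f→b7/s1 VC-HIT; vc=[3]
#5 0x1b→b3/s1 VC-HIT; vc=[7]
#6 0x1a→b3/s1 L1-HIT; vc=[7]
#7 0x6d→b13/s1 MISS; vc=[7,3]
#8 0x6a→b13/s1 L1-HIT; vc=[7,3]
#9 0x6d→b13/s1 L1-HIT; vc=[7,3]
#10 0x1b→b3/s1 VC-HIT; vc=[7,13]

MISSES = 3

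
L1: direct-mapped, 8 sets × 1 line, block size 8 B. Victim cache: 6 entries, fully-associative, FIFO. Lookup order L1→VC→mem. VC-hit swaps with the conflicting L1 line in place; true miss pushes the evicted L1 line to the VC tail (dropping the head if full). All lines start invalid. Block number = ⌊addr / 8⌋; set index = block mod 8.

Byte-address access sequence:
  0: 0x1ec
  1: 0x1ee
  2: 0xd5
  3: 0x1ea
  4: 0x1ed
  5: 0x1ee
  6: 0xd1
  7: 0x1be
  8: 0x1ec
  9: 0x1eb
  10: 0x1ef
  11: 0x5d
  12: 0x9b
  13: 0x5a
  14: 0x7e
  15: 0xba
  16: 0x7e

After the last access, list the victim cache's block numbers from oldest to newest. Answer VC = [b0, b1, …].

VC = [19, 55, 23]

#0 0x1ec→b61/s5 MISS; vc=[]
#1 0x1ee→b61/s5 L1-HIT; vc=[]
#2 0xd5→b26/s2 MISS; vc=[]
#3 0x1ea→b61/s5 L1-HIT; vc=[]
#4 0x1ed→b61/s5 L1-HIT; vc=[]
#5 0x1ee→b61/s5 L1-HIT; vc=[]
#6 0xd1→b26/s2 L1-HIT; vc=[]
#7 0x1be→b55/s7 MISS; vc=[]
#8 0x1ec→b61/s5 L1-HIT; vc=[]
#9 0x1eb→b61/s5 L1-HIT; vc=[]
#10 0x1ef→b61/s5 L1-HIT; vc=[]
#11 0x5d→b11/s3 MISS; vc=[]
#12 0x9b→b19/s3 MISS; vc=[11]
#13 0x5a→b11/s3 VC-HIT; vc=[19]
#14 0x7e→b15/s7 MISS; vc=[19,55]
#15 0xba→b23/s7 MISS; vc=[19,55,15]
#16 0x7e→b15/s7 VC-HIT; vc=[19,55,23]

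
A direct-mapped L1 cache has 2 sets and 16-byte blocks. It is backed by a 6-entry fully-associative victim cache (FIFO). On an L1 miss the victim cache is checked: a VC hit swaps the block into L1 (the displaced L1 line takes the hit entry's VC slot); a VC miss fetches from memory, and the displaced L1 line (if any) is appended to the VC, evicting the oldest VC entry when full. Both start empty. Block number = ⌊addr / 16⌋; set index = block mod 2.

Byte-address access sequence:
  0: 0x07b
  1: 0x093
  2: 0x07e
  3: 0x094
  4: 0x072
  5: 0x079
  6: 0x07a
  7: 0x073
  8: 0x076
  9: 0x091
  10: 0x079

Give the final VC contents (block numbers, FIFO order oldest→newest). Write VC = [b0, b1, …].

#0 0x7b→b7/s1 MISS; vc=[]
#1 0x93→b9/s1 MISS; vc=[7]
#2 0x7e→b7/s1 VC-HIT; vc=[9]
#3 0x94→b9/s1 VC-HIT; vc=[7]
#4 0x72→b7/s1 VC-HIT; vc=[9]
#5 0x79→b7/s1 L1-HIT; vc=[9]
#6 0x7a→b7/s1 L1-HIT; vc=[9]
#7 0x73→b7/s1 L1-HIT; vc=[9]
#8 0x76→b7/s1 L1-HIT; vc=[9]
#9 0x91→b9/s1 VC-HIT; vc=[7]
#10 0x79→b7/s1 VC-HIT; vc=[9]

VC = [9]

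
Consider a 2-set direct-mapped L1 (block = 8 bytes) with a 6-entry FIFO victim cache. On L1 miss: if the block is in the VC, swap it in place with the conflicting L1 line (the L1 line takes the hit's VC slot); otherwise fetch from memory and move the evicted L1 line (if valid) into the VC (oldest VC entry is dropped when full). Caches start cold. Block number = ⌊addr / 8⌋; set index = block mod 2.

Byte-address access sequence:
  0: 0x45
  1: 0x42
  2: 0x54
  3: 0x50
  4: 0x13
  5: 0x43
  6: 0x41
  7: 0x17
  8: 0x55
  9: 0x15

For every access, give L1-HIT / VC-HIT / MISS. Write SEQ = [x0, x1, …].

SEQ = [MISS, L1-HIT, MISS, L1-HIT, MISS, VC-HIT, L1-HIT, VC-HIT, VC-HIT, VC-HIT]

#0 0x45→b8/s0 MISS; vc=[]
#1 0x42→b8/s0 L1-HIT; vc=[]
#2 0x54→b10/s0 MISS; vc=[8]
#3 0x50→b10/s0 L1-HIT; vc=[8]
#4 0x13→b2/s0 MISS; vc=[8,10]
#5 0x43→b8/s0 VC-HIT; vc=[2,10]
#6 0x41→b8/s0 L1-HIT; vc=[2,10]
#7 0x17→b2/s0 VC-HIT; vc=[8,10]
#8 0x55→b10/s0 VC-HIT; vc=[8,2]
#9 0x15→b2/s0 VC-HIT; vc=[8,10]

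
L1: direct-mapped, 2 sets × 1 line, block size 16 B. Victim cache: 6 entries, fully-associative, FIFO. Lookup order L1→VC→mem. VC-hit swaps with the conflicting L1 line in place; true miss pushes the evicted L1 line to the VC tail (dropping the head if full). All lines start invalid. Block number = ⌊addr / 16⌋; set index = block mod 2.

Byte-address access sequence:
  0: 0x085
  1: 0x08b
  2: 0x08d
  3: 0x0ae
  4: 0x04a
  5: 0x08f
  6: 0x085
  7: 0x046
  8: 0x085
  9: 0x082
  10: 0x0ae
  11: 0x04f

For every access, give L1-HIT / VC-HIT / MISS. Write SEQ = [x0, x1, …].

  [0] addr=0x85 blk=8 s=0: MISS | VC []
  [1] addr=0x8b blk=8 s=0: L1-HIT | VC []
  [2] addr=0x8d blk=8 s=0: L1-HIT | VC []
  [3] addr=0xae blk=10 s=0: MISS | VC [8]
  [4] addr=0x4a blk=4 s=0: MISS | VC [8, 10]
  [5] addr=0x8f blk=8 s=0: VC-HIT | VC [4, 10]
  [6] addr=0x85 blk=8 s=0: L1-HIT | VC [4, 10]
  [7] addr=0x46 blk=4 s=0: VC-HIT | VC [8, 10]
  [8] addr=0x85 blk=8 s=0: VC-HIT | VC [4, 10]
  [9] addr=0x82 blk=8 s=0: L1-HIT | VC [4, 10]
  [10] addr=0xae blk=10 s=0: VC-HIT | VC [4, 8]
  [11] addr=0x4f blk=4 s=0: VC-HIT | VC [10, 8]

SEQ = [MISS, L1-HIT, L1-HIT, MISS, MISS, VC-HIT, L1-HIT, VC-HIT, VC-HIT, L1-HIT, VC-HIT, VC-HIT]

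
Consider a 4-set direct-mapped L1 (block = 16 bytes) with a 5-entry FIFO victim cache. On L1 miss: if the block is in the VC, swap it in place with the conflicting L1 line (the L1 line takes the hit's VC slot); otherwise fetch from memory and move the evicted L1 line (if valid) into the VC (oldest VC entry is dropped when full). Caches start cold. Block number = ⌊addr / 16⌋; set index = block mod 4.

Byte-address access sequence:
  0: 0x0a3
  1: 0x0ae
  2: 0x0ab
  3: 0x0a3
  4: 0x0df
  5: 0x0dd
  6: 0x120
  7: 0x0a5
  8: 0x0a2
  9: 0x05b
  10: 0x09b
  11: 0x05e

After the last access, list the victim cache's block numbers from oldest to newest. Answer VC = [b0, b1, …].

VC = [18, 13, 9]

0: 0xa3 (blk 10, set 2) → MISS  vc=[]
1: 0xae (blk 10, set 2) → L1-HIT  vc=[]
2: 0xab (blk 10, set 2) → L1-HIT  vc=[]
3: 0xa3 (blk 10, set 2) → L1-HIT  vc=[]
4: 0xdf (blk 13, set 1) → MISS  vc=[]
5: 0xdd (blk 13, set 1) → L1-HIT  vc=[]
6: 0x120 (blk 18, set 2) → MISS  vc=[10]
7: 0xa5 (blk 10, set 2) → VC-HIT  vc=[18]
8: 0xa2 (blk 10, set 2) → L1-HIT  vc=[18]
9: 0x5b (blk 5, set 1) → MISS  vc=[18, 13]
10: 0x9b (blk 9, set 1) → MISS  vc=[18, 13, 5]
11: 0x5e (blk 5, set 1) → VC-HIT  vc=[18, 13, 9]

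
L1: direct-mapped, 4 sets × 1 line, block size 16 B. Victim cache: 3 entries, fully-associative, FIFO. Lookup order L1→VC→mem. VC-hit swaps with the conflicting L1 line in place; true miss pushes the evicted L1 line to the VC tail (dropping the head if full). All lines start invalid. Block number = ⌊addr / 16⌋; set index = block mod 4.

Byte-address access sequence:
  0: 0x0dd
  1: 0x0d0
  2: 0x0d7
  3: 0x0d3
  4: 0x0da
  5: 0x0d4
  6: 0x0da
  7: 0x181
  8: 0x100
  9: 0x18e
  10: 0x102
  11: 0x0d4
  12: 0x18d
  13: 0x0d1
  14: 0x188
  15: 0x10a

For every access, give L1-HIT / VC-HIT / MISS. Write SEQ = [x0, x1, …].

SEQ = [MISS, L1-HIT, L1-HIT, L1-HIT, L1-HIT, L1-HIT, L1-HIT, MISS, MISS, VC-HIT, VC-HIT, L1-HIT, VC-HIT, L1-HIT, L1-HIT, VC-HIT]

#0 0xdd→b13/s1 MISS; vc=[]
#1 0xd0→b13/s1 L1-HIT; vc=[]
#2 0xd7→b13/s1 L1-HIT; vc=[]
#3 0xd3→b13/s1 L1-HIT; vc=[]
#4 0xda→b13/s1 L1-HIT; vc=[]
#5 0xd4→b13/s1 L1-HIT; vc=[]
#6 0xda→b13/s1 L1-HIT; vc=[]
#7 0x181→b24/s0 MISS; vc=[]
#8 0x100→b16/s0 MISS; vc=[24]
#9 0x18e→b24/s0 VC-HIT; vc=[16]
#10 0x102→b16/s0 VC-HIT; vc=[24]
#11 0xd4→b13/s1 L1-HIT; vc=[24]
#12 0x18d→b24/s0 VC-HIT; vc=[16]
#13 0xd1→b13/s1 L1-HIT; vc=[16]
#14 0x188→b24/s0 L1-HIT; vc=[16]
#15 0x10a→b16/s0 VC-HIT; vc=[24]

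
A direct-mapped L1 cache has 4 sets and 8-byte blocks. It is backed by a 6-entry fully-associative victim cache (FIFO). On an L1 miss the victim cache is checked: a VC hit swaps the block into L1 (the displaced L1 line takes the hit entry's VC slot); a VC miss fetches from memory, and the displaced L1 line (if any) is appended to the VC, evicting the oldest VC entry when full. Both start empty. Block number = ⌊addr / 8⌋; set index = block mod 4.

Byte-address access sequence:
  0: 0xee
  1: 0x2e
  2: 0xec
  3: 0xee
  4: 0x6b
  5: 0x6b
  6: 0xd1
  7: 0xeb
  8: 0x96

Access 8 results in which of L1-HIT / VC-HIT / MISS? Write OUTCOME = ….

0: 0xee (blk 29, set 1) → MISS  vc=[]
1: 0x2e (blk 5, set 1) → MISS  vc=[29]
2: 0xec (blk 29, set 1) → VC-HIT  vc=[5]
3: 0xee (blk 29, set 1) → L1-HIT  vc=[5]
4: 0x6b (blk 13, set 1) → MISS  vc=[5, 29]
5: 0x6b (blk 13, set 1) → L1-HIT  vc=[5, 29]
6: 0xd1 (blk 26, set 2) → MISS  vc=[5, 29]
7: 0xeb (blk 29, set 1) → VC-HIT  vc=[5, 13]
8: 0x96 (blk 18, set 2) → MISS  vc=[5, 13, 26]

OUTCOME = MISS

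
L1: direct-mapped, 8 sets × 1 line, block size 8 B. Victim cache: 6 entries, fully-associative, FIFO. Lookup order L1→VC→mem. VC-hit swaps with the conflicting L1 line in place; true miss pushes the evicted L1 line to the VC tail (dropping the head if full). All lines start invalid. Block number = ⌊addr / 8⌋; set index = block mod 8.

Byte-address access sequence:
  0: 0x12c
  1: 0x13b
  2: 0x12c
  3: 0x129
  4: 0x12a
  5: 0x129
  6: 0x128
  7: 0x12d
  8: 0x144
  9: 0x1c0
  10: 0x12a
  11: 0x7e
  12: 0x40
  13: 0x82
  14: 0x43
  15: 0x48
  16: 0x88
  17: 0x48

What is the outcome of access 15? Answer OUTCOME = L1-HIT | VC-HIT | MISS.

0: 0x12c (blk 37, set 5) → MISS  vc=[]
1: 0x13b (blk 39, set 7) → MISS  vc=[]
2: 0x12c (blk 37, set 5) → L1-HIT  vc=[]
3: 0x129 (blk 37, set 5) → L1-HIT  vc=[]
4: 0x12a (blk 37, set 5) → L1-HIT  vc=[]
5: 0x129 (blk 37, set 5) → L1-HIT  vc=[]
6: 0x128 (blk 37, set 5) → L1-HIT  vc=[]
7: 0x12d (blk 37, set 5) → L1-HIT  vc=[]
8: 0x144 (blk 40, set 0) → MISS  vc=[]
9: 0x1c0 (blk 56, set 0) → MISS  vc=[40]
10: 0x12a (blk 37, set 5) → L1-HIT  vc=[40]
11: 0x7e (blk 15, set 7) → MISS  vc=[40, 39]
12: 0x40 (blk 8, set 0) → MISS  vc=[40, 39, 56]
13: 0x82 (blk 16, set 0) → MISS  vc=[40, 39, 56, 8]
14: 0x43 (blk 8, set 0) → VC-HIT  vc=[40, 39, 56, 16]
15: 0x48 (blk 9, set 1) → MISS  vc=[40, 39, 56, 16]
16: 0x88 (blk 17, set 1) → MISS  vc=[40, 39, 56, 16, 9]
17: 0x48 (blk 9, set 1) → VC-HIT  vc=[40, 39, 56, 16, 17]

OUTCOME = MISS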